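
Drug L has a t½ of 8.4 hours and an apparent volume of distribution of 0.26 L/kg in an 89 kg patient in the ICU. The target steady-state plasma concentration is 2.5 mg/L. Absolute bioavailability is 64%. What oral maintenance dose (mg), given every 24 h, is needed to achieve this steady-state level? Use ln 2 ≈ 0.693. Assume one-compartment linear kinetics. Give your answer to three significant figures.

Vd(total) = 89 kg × 0.26 L/kg = 23.14 L
CL = 0.693 × Vd / t½ = 0.693 × 23.14 / 8.4 = 1.909 L/h
D = CL × Css × τ / F = 1.909 × 2.5 × 24 / 0.64 = 179.0 mg

179 mg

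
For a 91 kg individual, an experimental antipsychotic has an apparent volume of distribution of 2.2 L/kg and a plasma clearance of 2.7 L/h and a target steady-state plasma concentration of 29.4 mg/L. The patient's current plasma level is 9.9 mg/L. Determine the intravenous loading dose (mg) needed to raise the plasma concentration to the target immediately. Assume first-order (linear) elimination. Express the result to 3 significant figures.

3900 mg

Total Vd = 2.2 × 91 = 200.2 L
Loading dose depends on Vd (not clearance): it fills the distribution volume.
Concentration deficit ΔC = 29.4 − 9.9 = 19.50 mg/L
LD = Vd × ΔC = 200.2 × 19.50 = 3904 mg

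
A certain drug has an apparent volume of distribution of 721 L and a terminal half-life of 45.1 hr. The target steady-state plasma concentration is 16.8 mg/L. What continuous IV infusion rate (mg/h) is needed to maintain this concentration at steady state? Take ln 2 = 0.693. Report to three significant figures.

186 mg/h

CL = ln 2 · Vd / t½ = 0.693 × 721.0 / 45.1 = 11.08 L/h
Infusion rate = CL × Css = 11.08 × 16.8 = 186.1 mg/h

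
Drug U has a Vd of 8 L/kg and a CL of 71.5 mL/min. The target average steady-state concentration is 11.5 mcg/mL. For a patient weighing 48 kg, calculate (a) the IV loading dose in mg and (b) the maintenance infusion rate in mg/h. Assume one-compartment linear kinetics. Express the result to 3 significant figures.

Vd = 8 L/kg × 48 kg = 384.0 L
Loading dose = Vd × C = 384.0 × 11.5 = 4416 mg
Convert clearance: 71.5 mL/min × 60 min/h ÷ 1000 mL/L = 4.290 L/h
Maintenance infusion rate = CL × Css = 4.290 × 11.5 = 49.34 mg/h

(a) 4420 mg; (b) 49.3 mg/h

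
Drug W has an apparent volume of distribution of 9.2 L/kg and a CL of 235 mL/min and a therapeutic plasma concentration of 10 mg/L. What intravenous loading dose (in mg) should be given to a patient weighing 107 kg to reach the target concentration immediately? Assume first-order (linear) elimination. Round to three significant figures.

Total Vd = 9.2 × 107 = 984.4 L
LD = Vd × C = 984.4 × 10.00 = 9844 mg

9840 mg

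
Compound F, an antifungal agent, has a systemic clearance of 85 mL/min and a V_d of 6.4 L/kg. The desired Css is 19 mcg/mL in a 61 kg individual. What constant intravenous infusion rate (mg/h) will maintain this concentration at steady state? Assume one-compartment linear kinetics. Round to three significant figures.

Convert clearance: 85 mL/min × 60 min/h ÷ 1000 mL/L = 5.100 L/h
Vd does not affect the maintenance rate; only clearance governs steady-state input.
R₀ = 5.100 × 19 = 96.90 mg/h

96.9 mg/h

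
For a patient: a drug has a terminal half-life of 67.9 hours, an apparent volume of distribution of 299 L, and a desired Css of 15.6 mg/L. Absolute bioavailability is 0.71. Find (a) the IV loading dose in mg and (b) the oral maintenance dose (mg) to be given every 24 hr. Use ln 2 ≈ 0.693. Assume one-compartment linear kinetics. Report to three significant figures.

LD = Vd × C = 299.0 × 15.6 = 4664 mg
CL = 0.693 × Vd / t½ = 0.693 × 299.0 / 67.9 = 3.052 L/h
D = CL × Css × τ / F = 3.052 × 15.6 × 24 / 0.71 = 1609 mg

(a) 4660 mg; (b) 1610 mg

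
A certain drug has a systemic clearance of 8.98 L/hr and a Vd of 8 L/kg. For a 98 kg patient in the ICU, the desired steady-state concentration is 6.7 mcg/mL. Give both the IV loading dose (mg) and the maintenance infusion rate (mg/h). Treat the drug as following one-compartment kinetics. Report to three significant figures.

(a) 5250 mg; (b) 60.2 mg/h

Vd = 8 L/kg × 98 kg = 784.0 L
Loading: fill Vd to C_target → 784.0 L × 6.7 mg/L = 5253 mg
Infusion rate = 8.980 L/h × 6.7 mg/L = 60.17 mg/h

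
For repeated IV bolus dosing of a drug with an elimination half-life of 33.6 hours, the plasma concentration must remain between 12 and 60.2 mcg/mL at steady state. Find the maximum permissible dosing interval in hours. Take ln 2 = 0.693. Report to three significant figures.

78.2 h

k = 0.693 / t½ = 0.693 / 33.6 = 0.02063 h⁻¹
Between IV bolus doses, concentration decays as C = C₀·e^(−kτ), so C_peak/C_trough = e^(kτ).
τ_max = ln(C_peak/C_trough) / k = ln(60.2/12) / 0.02063 = 1.613 / 0.02063 = 78.19 h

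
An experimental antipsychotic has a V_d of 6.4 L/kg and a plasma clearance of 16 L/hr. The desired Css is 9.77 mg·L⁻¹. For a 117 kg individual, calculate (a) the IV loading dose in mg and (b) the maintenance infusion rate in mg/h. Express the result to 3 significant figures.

(a) 7320 mg; (b) 156 mg/h

Total Vd = 6.4 × 117 = 748.8 L
LD = Vd · C_target = 748.8 × 9.77 = 7316 mg
Maintenance infusion rate = CL × Css = 16.00 × 9.77 = 156.3 mg/h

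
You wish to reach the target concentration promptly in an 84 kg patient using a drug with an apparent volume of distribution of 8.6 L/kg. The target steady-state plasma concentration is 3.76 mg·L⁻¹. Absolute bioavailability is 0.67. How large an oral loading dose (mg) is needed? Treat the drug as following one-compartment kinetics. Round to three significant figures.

Vd = 8.6 L/kg × 84 kg = 722.4 L
The loading dose fills Vd to the target concentration.
LD = Vd × C / F = 722.4 × 3.760 / 0.67 = 4054 mg

4050 mg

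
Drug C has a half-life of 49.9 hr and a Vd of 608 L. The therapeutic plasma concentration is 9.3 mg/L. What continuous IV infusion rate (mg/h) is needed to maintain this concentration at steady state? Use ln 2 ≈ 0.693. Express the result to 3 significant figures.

78.5 mg/h

k = 0.693/49.9 = 0.01389 h⁻¹, so CL = k·Vd = 0.01389 × 608.0 = 8.445 L/h
Infusion rate = CL × Css = 8.445 × 9.3 = 78.54 mg/h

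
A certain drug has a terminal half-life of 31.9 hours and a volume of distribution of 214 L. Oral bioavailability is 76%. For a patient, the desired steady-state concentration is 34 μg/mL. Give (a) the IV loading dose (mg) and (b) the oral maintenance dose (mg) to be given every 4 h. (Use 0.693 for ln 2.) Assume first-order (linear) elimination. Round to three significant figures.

(a) 7280 mg; (b) 832 mg

LD = Vd × C = 214.0 × 34 = 7276 mg
CL = 0.693 × Vd / t½ = 0.693 × 214.0 / 31.9 = 4.649 L/h
D = CL × Css × τ / F = 4.649 × 34 × 4 / 0.76 = 831.9 mg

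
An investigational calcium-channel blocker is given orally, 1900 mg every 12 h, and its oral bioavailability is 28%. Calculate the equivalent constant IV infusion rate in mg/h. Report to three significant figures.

44.3 mg/h

Equivalent systemic input: infusion rate = F·D/τ.
Rate = 0.28 × 1900 / 12 = 44.33 mg/h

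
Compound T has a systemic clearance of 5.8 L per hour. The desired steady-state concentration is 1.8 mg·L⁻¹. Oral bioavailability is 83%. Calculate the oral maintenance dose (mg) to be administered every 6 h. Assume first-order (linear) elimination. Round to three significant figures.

75.5 mg

D = CL × Css × τ / F = 5.800 × 1.8 × 6 / 0.83 = 75.47 mg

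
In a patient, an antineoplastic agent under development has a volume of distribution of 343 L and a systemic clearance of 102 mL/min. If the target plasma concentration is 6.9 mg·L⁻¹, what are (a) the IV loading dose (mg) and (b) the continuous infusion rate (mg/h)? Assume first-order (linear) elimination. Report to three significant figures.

Loading: fill Vd to C_target → 343.0 L × 6.9 mg/L = 2367 mg
CL = 102 mL/min = 102 × 0.06 = 6.120 L/h
Infusion rate = 6.120 L/h × 6.9 mg/L = 42.23 mg/h

(a) 2370 mg; (b) 42.2 mg/h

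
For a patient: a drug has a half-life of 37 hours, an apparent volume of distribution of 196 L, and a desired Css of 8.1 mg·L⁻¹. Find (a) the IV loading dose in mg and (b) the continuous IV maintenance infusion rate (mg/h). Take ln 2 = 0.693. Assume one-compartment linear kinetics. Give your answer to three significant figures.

(a) 1590 mg; (b) 29.7 mg/h

LD = Vd × C = 196.0 × 8.1 = 1588 mg
CL = 0.693 × Vd / t½ = 0.693 × 196.0 / 37 = 3.671 L/h
Infusion rate = CL × Css = 3.671 × 8.1 = 29.74 mg/h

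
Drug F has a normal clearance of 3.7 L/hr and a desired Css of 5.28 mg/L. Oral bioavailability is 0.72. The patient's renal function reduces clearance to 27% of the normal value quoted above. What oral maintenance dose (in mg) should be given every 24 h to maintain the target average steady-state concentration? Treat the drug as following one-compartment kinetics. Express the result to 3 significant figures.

Patient clearance = 0.27 × 3.700 = 0.9990 L/h
D = CL × Css × τ / F = 0.9990 × 5.28 × 24 / 0.72 = 175.8 mg

176 mg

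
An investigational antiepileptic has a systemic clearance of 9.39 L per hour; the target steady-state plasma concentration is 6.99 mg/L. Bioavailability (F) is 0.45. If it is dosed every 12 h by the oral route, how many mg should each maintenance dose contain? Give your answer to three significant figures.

At steady state, dose per interval replaces the amount cleared in that interval: F·D/τ = CL·Css.
D = CL × Css × τ / F = 9.390 × 6.99 × 12 / 0.45 = 1750 mg

1750 mg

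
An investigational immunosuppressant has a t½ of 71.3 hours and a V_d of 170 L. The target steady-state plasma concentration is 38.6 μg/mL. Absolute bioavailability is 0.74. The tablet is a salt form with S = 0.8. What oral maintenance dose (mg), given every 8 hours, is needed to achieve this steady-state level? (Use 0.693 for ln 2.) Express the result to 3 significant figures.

CL = 0.693 × Vd / t½ = 0.693 × 170.0 / 71.3 = 1.652 L/h
D = CL × Css × τ / F / S = 1.652 × 38.6 × 8 / 0.74 / 0.8 = 861.7 mg

862 mg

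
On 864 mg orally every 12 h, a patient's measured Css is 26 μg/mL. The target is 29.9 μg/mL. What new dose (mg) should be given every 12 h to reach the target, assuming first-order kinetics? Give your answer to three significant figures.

994 mg

For first-order elimination, Css ∝ F·D/(CL·τ); F and CL are unchanged, so Css ∝ D/τ.
D₂ = D₁ × (Css,target / Css,current) = 864 × 29.9/26 = 993.6 mg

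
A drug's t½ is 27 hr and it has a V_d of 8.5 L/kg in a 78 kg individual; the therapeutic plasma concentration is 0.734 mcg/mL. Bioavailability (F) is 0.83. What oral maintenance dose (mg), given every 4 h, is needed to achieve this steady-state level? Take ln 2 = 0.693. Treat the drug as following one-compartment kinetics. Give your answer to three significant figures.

60.2 mg

Vd(total) = 78 kg × 8.5 L/kg = 663.0 L
k = 0.693/27 = 0.02567 h⁻¹, so CL = k·Vd = 0.02567 × 663.0 = 17.02 L/h
D = CL × Css × τ / F = 17.02 × 0.734 × 4 / 0.83 = 60.21 mg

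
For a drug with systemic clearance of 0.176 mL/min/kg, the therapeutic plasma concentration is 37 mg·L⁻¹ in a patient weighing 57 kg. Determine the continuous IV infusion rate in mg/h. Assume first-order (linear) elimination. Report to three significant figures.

CL = 0.176 mL/min/kg × 57 kg = 10.03 mL/min = 10.03 × 60/1000 = 0.6018 L/h
At steady state, infusion rate equals elimination rate: rate in = CL × Css.
Infusion rate = CL · Css = 0.6018 L/h × 37 mg/L = 22.27 mg/h

22.3 mg/h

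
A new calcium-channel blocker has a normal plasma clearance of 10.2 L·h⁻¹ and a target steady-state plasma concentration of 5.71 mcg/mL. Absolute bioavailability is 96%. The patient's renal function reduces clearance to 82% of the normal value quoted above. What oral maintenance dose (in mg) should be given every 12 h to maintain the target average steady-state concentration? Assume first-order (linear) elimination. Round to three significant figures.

Patient clearance = 0.82 × 10.20 = 8.364 L/h
D = CL × Css × τ / F = 8.364 × 5.71 × 12 / 0.96 = 597.0 mg

597 mg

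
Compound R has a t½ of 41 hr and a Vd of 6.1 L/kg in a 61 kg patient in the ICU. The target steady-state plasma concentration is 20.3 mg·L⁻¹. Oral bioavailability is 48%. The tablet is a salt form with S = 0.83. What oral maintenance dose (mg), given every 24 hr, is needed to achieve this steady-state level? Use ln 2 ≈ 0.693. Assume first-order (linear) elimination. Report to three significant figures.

7690 mg

Vd = 6.1 L/kg × 61 kg = 372.1 L
CL = ln 2 · Vd / t½ = 0.693 × 372.1 / 41 = 6.289 L/h
D = CL × Css × τ / F / S = 6.289 × 20.3 × 24 / 0.48 / 0.83 = 7691 mg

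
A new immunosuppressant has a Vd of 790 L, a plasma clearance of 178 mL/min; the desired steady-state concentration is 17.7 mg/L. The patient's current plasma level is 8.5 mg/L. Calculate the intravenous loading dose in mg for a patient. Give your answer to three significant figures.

The loading dose fills Vd to the target concentration.
Concentration deficit ΔC = 17.7 − 8.5 = 9.200 mg/L
LD = Vd × ΔC = 790.0 × 9.200 = 7268 mg

7270 mg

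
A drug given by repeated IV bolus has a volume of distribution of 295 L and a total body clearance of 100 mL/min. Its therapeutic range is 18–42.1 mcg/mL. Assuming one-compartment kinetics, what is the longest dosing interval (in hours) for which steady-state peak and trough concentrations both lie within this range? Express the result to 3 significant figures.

41.8 h

Convert clearance: 100 mL/min × 60 min/h ÷ 1000 mL/L = 6.000 L/h
k = CL / Vd = 6.000 / 295.0 = 0.02034 h⁻¹
Between IV bolus doses, concentration decays as C = C₀·e^(−kτ), so C_peak/C_trough = e^(kτ).
τ_max = ln(C_peak/C_trough) / k = ln(42.1/18) / 0.02034 = 0.8497 / 0.02034 = 41.77 h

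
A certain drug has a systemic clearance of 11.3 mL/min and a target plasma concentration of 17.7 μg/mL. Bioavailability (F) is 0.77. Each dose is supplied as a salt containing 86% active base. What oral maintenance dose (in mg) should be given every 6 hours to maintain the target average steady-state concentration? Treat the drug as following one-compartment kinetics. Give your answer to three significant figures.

109 mg

CL = 11.3 mL/min × 60/1000 = 0.6780 L/h
D = CL × Css × τ / F / S = 0.6780 × 17.7 × 6 / 0.77 / 0.86 = 108.7 mg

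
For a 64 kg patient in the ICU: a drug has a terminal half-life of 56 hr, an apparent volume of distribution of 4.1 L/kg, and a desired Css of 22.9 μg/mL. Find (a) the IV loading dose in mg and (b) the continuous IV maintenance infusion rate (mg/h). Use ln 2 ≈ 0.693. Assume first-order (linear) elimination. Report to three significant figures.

(a) 6010 mg; (b) 74.4 mg/h

Total Vd = 4.1 × 64 = 262.4 L
LD = Vd × C = 262.4 × 22.9 = 6009 mg
CL = 0.693 × Vd / t½ = 0.693 × 262.4 / 56 = 3.247 L/h
Infusion rate = CL × Css = 3.247 × 22.9 = 74.36 mg/h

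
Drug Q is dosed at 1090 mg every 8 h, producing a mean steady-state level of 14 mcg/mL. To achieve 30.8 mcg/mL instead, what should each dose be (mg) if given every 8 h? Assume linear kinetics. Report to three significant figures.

For first-order elimination, Css ∝ F·D/(CL·τ); F and CL are unchanged, so Css ∝ D/τ.
D₂ = D₁ × (Css,target / Css,current) = 1090 × 30.8/14 = 2398 mg

2400 mg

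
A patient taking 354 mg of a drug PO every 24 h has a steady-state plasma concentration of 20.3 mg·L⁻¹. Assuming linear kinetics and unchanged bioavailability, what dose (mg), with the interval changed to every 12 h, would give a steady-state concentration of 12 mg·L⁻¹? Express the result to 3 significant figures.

With linear kinetics, Css is proportional to dose rate (D/τ) at fixed clearance.
D₂ = D₁ × (Css,target / Css,current) × (τ₂/τ₁) = 354 × (12/20.3) × (12/24) = 104.6 mg

105 mg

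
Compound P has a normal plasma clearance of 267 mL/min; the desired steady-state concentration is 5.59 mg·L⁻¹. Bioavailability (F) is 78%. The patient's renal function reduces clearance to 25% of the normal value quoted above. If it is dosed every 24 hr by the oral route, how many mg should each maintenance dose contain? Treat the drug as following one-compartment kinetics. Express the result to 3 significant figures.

CL = 267 mL/min × 60/1000 = 16.02 L/h
Patient clearance = 0.25 × 16.02 = 4.005 L/h
D = CL × Css × τ / F = 4.005 × 5.59 × 24 / 0.78 = 688.9 mg

689 mg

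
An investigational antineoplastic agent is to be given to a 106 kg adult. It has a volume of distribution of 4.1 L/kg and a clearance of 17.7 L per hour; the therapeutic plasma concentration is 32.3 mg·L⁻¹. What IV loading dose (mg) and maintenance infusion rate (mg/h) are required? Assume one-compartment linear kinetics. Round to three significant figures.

(a) 14000 mg; (b) 572 mg/h

Vd(total) = 106 kg × 4.1 L/kg = 434.6 L
LD = Vd · C_target = 434.6 × 32.3 = 14040 mg
Maintenance: replace elimination → rate = CL × Css = 17.70 × 32.3 = 571.7 mg/h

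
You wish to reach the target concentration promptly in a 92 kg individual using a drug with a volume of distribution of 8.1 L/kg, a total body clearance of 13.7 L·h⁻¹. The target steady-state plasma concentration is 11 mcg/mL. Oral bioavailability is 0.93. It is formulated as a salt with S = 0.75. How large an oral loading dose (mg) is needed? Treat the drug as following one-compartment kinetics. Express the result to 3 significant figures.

11800 mg

Total Vd = 8.1 × 92 = 745.2 L
The loading dose fills Vd to the target concentration; clearance is irrelevant here.
LD = Vd × C / F / S = 745.2 × 11.00 / 0.93 / 0.75 = 11750 mg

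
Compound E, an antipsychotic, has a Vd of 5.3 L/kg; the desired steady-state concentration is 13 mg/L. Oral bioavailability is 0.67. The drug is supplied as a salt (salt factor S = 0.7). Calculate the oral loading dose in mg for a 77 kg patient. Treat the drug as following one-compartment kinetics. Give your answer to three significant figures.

Vd(total) = 77 kg × 5.3 L/kg = 408.1 L
The loading dose fills Vd to the target concentration.
LD = Vd × C / F / S = 408.1 × 13.00 / 0.67 / 0.7 = 11310 mg

11300 mg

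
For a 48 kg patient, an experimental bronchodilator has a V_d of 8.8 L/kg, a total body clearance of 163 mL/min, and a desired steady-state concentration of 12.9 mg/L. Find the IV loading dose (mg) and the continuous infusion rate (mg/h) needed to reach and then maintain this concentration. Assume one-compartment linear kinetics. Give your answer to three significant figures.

(a) 5450 mg; (b) 126 mg/h

Vd = 8.8 L/kg × 48 kg = 422.4 L
Loading: fill Vd to C_target → 422.4 L × 12.9 mg/L = 5449 mg
CL = 163 mL/min × 60/1000 = 9.780 L/h
Maintenance infusion rate = CL × Css = 9.780 × 12.9 = 126.2 mg/h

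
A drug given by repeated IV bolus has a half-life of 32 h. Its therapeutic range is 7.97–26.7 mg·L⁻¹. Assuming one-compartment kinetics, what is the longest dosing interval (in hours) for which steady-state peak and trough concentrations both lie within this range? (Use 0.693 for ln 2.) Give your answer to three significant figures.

55.8 h

k = 0.693 / t½ = 0.693 / 32 = 0.02166 h⁻¹
Between IV bolus doses, concentration decays as C = C₀·e^(−kτ), so C_peak/C_trough = e^(kτ).
τ_max = ln(C_peak/C_trough) / k = ln(26.7/7.97) / 0.02166 = 1.209 / 0.02166 = 55.82 h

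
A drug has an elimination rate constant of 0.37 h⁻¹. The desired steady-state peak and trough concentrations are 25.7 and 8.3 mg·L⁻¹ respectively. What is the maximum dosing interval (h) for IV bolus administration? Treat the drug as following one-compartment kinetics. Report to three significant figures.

Between IV bolus doses, concentration decays as C = C₀·e^(−kτ), so C_peak/C_trough = e^(kτ).
τ_max = ln(C_peak/C_trough) / k = ln(25.7/8.3) / 0.3700 = 1.130 / 0.3700 = 3.054 h

3.05 h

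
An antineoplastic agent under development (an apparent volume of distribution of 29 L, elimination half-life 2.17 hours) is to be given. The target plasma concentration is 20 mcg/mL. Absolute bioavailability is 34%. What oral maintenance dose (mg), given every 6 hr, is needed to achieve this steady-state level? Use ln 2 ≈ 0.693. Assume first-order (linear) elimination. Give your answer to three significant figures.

3270 mg

CL = 0.693 × Vd / t½ = 0.693 × 29.00 / 2.17 = 9.261 L/h
D = CL × Css × τ / F = 9.261 × 20 × 6 / 0.34 = 3269 mg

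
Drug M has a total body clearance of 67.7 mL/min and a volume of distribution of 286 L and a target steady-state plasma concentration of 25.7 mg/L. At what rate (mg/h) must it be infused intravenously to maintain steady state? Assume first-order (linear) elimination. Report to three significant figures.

CL = 67.7 mL/min × 60/1000 = 4.062 L/h
R₀ = 4.062 × 25.7 = 104.4 mg/h

104 mg/h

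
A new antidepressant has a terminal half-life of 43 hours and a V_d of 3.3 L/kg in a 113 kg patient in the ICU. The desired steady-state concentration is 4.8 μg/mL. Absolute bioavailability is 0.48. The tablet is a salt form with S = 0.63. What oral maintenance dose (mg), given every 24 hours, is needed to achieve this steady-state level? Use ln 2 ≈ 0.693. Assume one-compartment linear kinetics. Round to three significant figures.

2290 mg

Vd(total) = 113 kg × 3.3 L/kg = 372.9 L
CL = ln 2 · Vd / t½ = 0.693 × 372.9 / 43 = 6.010 L/h
D = CL × Css × τ / F / S = 6.010 × 4.8 × 24 / 0.48 / 0.63 = 2290 mg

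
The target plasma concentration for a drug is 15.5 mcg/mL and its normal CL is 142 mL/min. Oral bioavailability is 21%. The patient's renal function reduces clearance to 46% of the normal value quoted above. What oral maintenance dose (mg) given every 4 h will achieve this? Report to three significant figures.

CL = 142 mL/min = 142 × 0.06 = 8.520 L/h
Patient clearance = 0.46 × 8.520 = 3.919 L/h
D = CL × Css × τ / F = 3.919 × 15.5 × 4 / 0.21 = 1157 mg

1160 mg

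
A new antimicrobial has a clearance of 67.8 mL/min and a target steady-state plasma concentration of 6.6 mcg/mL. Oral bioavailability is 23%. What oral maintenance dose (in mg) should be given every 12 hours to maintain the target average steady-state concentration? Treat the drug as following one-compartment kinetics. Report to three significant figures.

CL = 67.8 mL/min = 67.8 × 0.06 = 4.068 L/h
At steady state, dose per interval replaces the amount cleared in that interval: F·D/τ = CL·Css.
D = CL × Css × τ / F = 4.068 × 6.6 × 12 / 0.23 = 1401 mg

1400 mg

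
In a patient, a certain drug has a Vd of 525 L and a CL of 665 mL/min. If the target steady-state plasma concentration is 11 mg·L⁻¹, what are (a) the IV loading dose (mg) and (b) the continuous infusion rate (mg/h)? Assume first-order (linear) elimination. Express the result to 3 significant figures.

LD = Vd · C_target = 525.0 × 11 = 5775 mg
CL = 665 mL/min × 60/1000 = 39.90 L/h
Maintenance infusion rate = CL × Css = 39.90 × 11 = 438.9 mg/h

(a) 5780 mg; (b) 439 mg/h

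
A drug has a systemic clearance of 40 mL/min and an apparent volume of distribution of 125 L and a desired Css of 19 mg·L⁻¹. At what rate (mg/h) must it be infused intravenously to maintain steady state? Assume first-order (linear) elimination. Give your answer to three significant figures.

CL = 40 mL/min × 60/1000 = 2.400 L/h
Maintenance depends on clearance, not Vd — rate in must match rate out.
Rate = CL × Css = 2.400 × 19 = 45.60 mg/h

45.6 mg/h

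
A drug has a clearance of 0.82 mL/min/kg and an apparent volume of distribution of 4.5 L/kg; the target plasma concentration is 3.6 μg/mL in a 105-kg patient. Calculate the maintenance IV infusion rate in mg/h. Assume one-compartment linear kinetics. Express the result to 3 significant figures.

18.6 mg/h

CL = 0.82 mL/min/kg × 105 kg = 86.10 mL/min = 86.10 × 60/1000 = 5.166 L/h
R₀ = 5.166 × 3.6 = 18.60 mg/h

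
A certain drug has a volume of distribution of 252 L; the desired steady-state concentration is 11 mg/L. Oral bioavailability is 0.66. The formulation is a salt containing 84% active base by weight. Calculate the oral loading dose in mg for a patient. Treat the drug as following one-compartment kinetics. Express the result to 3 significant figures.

The loading dose fills Vd to the target concentration.
LD = Vd × C / F / S = 252.0 × 11.00 / 0.66 / 0.84 = 5000 mg

5000 mg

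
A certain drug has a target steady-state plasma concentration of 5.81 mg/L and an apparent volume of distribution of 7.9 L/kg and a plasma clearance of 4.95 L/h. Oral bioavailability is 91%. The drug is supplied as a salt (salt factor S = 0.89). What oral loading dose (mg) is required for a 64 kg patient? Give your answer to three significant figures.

3630 mg

Total Vd = 7.9 × 64 = 505.6 L
LD = Vd × C / F / S = 505.6 × 5.810 / 0.91 / 0.89 = 3627 mg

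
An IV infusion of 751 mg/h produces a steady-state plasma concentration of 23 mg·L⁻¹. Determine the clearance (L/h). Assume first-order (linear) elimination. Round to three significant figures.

32.7 L/h

At steady state, infusion rate = CL × Css, so CL = rate / Css.
CL = 751 / 23 = 32.65 L/h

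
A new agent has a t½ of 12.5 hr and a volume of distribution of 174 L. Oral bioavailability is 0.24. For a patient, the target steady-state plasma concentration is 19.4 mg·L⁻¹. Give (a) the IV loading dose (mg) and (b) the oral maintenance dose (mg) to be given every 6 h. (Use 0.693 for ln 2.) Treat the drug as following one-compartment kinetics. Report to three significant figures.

LD = Vd × C = 174.0 × 19.4 = 3376 mg
CL = 0.693 × Vd / t½ = 0.693 × 174.0 / 12.5 = 9.647 L/h
D = CL × Css × τ / F = 9.647 × 19.4 × 6 / 0.24 = 4679 mg

(a) 3380 mg; (b) 4680 mg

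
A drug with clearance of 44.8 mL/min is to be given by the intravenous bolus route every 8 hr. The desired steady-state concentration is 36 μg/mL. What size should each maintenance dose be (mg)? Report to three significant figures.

CL = 44.8 mL/min × 60/1000 = 2.688 L/h
At steady state, dose per interval replaces the amount cleared in that interval: D/τ = CL·Css.
D = CL × Css × τ = 2.688 × 36 × 8 = 774.1 mg

774 mg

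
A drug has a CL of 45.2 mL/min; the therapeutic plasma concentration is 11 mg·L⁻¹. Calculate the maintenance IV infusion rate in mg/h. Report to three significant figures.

29.8 mg/h

CL = 45.2 mL/min × 60/1000 = 2.712 L/h
At steady state, infusion rate equals elimination rate: rate in = CL × Css.
Rate = CL × Css = 2.712 × 11 = 29.83 mg/h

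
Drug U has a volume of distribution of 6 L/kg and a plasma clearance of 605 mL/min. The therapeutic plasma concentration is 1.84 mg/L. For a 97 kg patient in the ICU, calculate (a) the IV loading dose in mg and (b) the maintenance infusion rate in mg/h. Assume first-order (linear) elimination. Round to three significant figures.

Vd = 6 L/kg × 97 kg = 582.0 L
Loading dose = Vd × C = 582.0 × 1.84 = 1071 mg
Convert clearance: 605 mL/min × 60 min/h ÷ 1000 mL/L = 36.30 L/h
Maintenance: replace elimination → rate = CL × Css = 36.30 × 1.84 = 66.79 mg/h

(a) 1070 mg; (b) 66.8 mg/h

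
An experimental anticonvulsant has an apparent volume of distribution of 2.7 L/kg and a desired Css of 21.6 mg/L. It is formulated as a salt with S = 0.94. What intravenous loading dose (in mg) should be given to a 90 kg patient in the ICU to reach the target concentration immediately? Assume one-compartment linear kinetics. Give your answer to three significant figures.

Vd(total) = 90 kg × 2.7 L/kg = 243.0 L
LD = Vd × C / S = 243.0 × 21.60 / 0.94 = 5584 mg

5580 mg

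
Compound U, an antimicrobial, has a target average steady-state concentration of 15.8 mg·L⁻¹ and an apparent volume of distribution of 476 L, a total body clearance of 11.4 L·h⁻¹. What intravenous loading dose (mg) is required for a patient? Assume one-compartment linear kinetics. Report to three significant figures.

7520 mg

Loading dose depends on Vd (not clearance): it fills the distribution volume.
LD = Vd × C = 476.0 × 15.80 = 7521 mg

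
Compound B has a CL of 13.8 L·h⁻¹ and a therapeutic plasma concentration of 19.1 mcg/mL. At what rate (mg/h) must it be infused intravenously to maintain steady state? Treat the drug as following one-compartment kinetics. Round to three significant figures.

Rate = CL × Css = 13.80 × 19.1 = 263.6 mg/h

264 mg/h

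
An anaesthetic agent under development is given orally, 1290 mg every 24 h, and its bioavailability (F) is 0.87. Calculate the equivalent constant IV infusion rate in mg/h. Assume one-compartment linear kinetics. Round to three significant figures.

46.8 mg/h

Equivalent systemic input: infusion rate = F·D/τ.
Rate = 0.87 × 1290 / 24 = 46.76 mg/h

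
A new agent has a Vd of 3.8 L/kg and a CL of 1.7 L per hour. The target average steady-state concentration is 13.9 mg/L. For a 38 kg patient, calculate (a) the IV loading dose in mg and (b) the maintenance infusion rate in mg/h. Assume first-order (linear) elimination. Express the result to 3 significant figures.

Vd(total) = 38 kg × 3.8 L/kg = 144.4 L
LD = Vd · C_target = 144.4 × 13.9 = 2007 mg
Maintenance infusion rate = CL × Css = 1.700 × 13.9 = 23.63 mg/h

(a) 2010 mg; (b) 23.6 mg/h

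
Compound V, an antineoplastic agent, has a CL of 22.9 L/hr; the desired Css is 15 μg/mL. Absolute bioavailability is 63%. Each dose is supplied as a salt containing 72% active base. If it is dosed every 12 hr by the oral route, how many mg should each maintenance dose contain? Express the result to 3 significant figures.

At steady state, dose per interval replaces the amount cleared in that interval: F·S·D/τ = CL·Css.
D = CL × Css × τ / F / S = 22.90 × 15 × 12 / 0.63 / 0.72 = 9087 mg

9090 mg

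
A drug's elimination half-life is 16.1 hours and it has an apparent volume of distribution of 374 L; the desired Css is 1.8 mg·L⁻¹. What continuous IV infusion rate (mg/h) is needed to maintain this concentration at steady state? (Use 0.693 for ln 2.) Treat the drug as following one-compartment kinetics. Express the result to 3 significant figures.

k = 0.693/16.1 = 0.04304 h⁻¹, so CL = k·Vd = 0.04304 × 374.0 = 16.10 L/h
Infusion rate = CL × Css = 16.10 × 1.8 = 28.98 mg/h

29.0 mg/h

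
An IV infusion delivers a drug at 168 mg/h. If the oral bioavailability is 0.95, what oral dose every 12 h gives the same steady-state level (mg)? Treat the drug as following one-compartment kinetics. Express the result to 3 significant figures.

2120 mg

To maintain the same Css, the systemic dosing rate must be unchanged: F·D/τ = infusion rate.
D = rate × τ / F = 168 × 12 / 0.95 = 2122 mg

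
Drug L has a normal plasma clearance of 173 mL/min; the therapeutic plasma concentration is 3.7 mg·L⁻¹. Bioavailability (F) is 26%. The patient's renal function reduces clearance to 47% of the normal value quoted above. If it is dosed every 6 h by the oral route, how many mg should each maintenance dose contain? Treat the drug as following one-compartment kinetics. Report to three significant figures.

417 mg

Convert clearance: 173 mL/min × 60 min/h ÷ 1000 mL/L = 10.38 L/h
Patient clearance = 0.47 × 10.38 = 4.879 L/h
At steady state, dose per interval replaces the amount cleared in that interval: F·D/τ = CL·Css.
D = CL × Css × τ / F = 4.879 × 3.7 × 6 / 0.26 = 416.6 mg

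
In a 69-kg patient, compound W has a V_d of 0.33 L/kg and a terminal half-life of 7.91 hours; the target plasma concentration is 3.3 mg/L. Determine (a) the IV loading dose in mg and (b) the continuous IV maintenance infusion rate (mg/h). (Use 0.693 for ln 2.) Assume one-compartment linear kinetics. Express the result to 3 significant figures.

(a) 75.1 mg; (b) 6.58 mg/h

Vd = 0.33 L/kg × 69 kg = 22.77 L
LD = Vd × C = 22.77 × 3.3 = 75.14 mg
CL = 0.693 × Vd / t½ = 0.693 × 22.77 / 7.91 = 1.995 L/h
Infusion rate = CL × Css = 1.995 × 3.3 = 6.584 mg/h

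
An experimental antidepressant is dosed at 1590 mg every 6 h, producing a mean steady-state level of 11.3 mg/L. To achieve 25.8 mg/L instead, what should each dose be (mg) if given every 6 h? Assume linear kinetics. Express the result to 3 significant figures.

With linear kinetics, Css is proportional to dose rate (D/τ) at fixed clearance.
D₂ = D₁ × (Css,target / Css,current) = 1590 × 25.8/11.3 = 3630 mg

3630 mg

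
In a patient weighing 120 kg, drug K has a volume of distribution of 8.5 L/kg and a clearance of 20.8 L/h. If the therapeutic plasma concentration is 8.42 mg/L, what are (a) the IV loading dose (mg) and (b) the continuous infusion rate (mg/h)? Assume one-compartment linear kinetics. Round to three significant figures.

Total Vd = 8.5 × 120 = 1020 L
Loading: fill Vd to C_target → 1020 L × 8.42 mg/L = 8588 mg
Infusion rate = 20.80 L/h × 8.42 mg/L = 175.1 mg/h

(a) 8590 mg; (b) 175 mg/h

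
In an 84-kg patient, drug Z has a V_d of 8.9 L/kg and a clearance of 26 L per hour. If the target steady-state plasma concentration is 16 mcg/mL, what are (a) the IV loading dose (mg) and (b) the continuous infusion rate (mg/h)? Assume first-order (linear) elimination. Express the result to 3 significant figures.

(a) 12000 mg; (b) 416 mg/h

Vd(total) = 84 kg × 8.9 L/kg = 747.6 L
Loading: fill Vd to C_target → 747.6 L × 16 mg/L = 11960 mg
Maintenance infusion rate = CL × Css = 26.00 × 16 = 416.0 mg/h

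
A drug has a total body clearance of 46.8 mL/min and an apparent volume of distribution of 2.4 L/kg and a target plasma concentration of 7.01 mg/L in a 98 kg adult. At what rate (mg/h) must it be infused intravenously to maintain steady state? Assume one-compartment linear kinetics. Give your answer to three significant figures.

19.7 mg/h

CL = 46.8 mL/min × 60/1000 = 2.808 L/h
At steady state, infusion rate equals elimination rate: rate in = CL × Css.
Infusion rate = CL · Css = 2.808 L/h × 7.01 mg/L = 19.68 mg/h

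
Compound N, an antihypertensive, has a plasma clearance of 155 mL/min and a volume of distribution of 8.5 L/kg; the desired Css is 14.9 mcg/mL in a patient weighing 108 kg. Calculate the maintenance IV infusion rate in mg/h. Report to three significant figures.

CL = 155 mL/min = 155 × 0.06 = 9.300 L/h
R₀ = 9.300 × 14.9 = 138.6 mg/h

139 mg/h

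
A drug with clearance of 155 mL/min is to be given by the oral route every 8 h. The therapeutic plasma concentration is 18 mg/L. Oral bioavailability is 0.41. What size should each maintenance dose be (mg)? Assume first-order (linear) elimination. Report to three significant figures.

3270 mg

Convert clearance: 155 mL/min × 60 min/h ÷ 1000 mL/L = 9.300 L/h
At steady state, dose per interval replaces the amount cleared in that interval: F·D/τ = CL·Css.
D = CL × Css × τ / F = 9.300 × 18 × 8 / 0.41 = 3266 mg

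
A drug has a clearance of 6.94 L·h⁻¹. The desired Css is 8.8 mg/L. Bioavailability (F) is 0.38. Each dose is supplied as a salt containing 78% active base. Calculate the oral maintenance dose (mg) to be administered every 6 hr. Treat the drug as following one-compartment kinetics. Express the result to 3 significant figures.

At steady state, dose per interval replaces the amount cleared in that interval: F·S·D/τ = CL·Css.
D = CL × Css × τ / F / S = 6.940 × 8.8 × 6 / 0.38 / 0.78 = 1236 mg

1240 mg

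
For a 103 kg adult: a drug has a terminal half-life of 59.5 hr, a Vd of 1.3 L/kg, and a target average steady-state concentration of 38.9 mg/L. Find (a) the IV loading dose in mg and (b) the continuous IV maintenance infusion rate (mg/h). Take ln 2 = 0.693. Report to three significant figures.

(a) 5210 mg; (b) 60.7 mg/h

Vd(total) = 103 kg × 1.3 L/kg = 133.9 L
LD = Vd × C = 133.9 × 38.9 = 5209 mg
CL = 0.693 × Vd / t½ = 0.693 × 133.9 / 59.5 = 1.560 L/h
Infusion rate = CL × Css = 1.560 × 38.9 = 60.68 mg/h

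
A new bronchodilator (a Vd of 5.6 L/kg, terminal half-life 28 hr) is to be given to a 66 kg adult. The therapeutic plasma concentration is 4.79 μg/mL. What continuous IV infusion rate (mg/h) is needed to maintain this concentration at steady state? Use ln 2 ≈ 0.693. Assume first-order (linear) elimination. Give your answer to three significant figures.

43.8 mg/h

Vd = 5.6 L/kg × 66 kg = 369.6 L
k = 0.693/28 = 0.02475 h⁻¹, so CL = k·Vd = 0.02475 × 369.6 = 9.148 L/h
Infusion rate = CL × Css = 9.148 × 4.79 = 43.82 mg/h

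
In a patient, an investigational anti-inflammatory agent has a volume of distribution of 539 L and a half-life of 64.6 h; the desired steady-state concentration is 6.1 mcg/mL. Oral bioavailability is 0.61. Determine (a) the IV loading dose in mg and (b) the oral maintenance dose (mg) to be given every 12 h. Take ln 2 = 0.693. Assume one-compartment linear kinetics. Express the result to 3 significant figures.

LD = Vd × C = 539.0 × 6.1 = 3288 mg
CL = 0.693 × Vd / t½ = 0.693 × 539.0 / 64.6 = 5.782 L/h
D = CL × Css × τ / F = 5.782 × 6.1 × 12 / 0.61 = 693.8 mg

(a) 3290 mg; (b) 694 mg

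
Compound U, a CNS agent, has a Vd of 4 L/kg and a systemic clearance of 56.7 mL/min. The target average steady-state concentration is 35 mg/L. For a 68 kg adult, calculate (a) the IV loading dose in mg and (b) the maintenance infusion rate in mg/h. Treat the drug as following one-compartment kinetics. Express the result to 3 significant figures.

(a) 9520 mg; (b) 119 mg/h

Vd(total) = 68 kg × 4 L/kg = 272.0 L
LD = Vd · C_target = 272.0 × 35 = 9520 mg
CL = 56.7 mL/min × 60/1000 = 3.402 L/h
Maintenance infusion rate = CL × Css = 3.402 × 35 = 119.1 mg/h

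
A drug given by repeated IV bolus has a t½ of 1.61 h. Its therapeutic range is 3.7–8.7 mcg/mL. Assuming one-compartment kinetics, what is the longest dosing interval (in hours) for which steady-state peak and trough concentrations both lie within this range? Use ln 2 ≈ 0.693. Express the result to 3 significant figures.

k = 0.693 / t½ = 0.693 / 1.61 = 0.4304 h⁻¹
Between IV bolus doses, concentration decays as C = C₀·e^(−kτ), so C_peak/C_trough = e^(kτ).
τ_max = ln(C_peak/C_trough) / k = ln(8.7/3.7) / 0.4304 = 0.8550 / 0.4304 = 1.987 h

1.99 h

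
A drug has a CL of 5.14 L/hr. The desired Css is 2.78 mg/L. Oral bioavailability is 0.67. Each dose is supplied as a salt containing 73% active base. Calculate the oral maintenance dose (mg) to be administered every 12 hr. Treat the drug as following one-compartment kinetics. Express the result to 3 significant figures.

351 mg

At steady state, dose per interval replaces the amount cleared in that interval: F·S·D/τ = CL·Css.
D = CL × Css × τ / F / S = 5.140 × 2.78 × 12 / 0.67 / 0.73 = 350.6 mg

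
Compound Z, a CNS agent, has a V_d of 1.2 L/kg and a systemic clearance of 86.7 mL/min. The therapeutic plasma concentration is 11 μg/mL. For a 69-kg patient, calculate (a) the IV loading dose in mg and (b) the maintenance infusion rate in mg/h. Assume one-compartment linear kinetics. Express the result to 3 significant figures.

(a) 911 mg; (b) 57.2 mg/h

Vd(total) = 69 kg × 1.2 L/kg = 82.80 L
Loading dose = Vd × C = 82.80 × 11 = 910.8 mg
CL = 86.7 mL/min × 60/1000 = 5.202 L/h
Maintenance: replace elimination → rate = CL × Css = 5.202 × 11 = 57.22 mg/h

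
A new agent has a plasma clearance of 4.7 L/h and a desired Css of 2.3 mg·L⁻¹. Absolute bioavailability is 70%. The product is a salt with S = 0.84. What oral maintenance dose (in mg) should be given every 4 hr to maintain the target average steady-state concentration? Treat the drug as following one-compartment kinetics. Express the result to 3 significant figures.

D = CL × Css × τ / F / S = 4.700 × 2.3 × 4 / 0.7 / 0.84 = 73.54 mg

73.5 mg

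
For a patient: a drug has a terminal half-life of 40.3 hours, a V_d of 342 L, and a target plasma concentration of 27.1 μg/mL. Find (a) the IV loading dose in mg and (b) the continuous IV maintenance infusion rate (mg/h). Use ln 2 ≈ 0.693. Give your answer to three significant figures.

LD = Vd × C = 342.0 × 27.1 = 9268 mg
CL = 0.693 × Vd / t½ = 0.693 × 342.0 / 40.3 = 5.881 L/h
Infusion rate = CL × Css = 5.881 × 27.1 = 159.4 mg/h

(a) 9270 mg; (b) 159 mg/h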